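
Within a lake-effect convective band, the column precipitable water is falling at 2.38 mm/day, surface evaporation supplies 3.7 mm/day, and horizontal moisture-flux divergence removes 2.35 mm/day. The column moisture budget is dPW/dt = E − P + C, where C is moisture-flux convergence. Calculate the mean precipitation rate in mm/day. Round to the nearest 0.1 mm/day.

P ≈ 3.7 mm/day

dPW/dt = -2.38 mm/day.
P = E + C − dPW/dt = 3.7 + (-2.35) − (-2.38) = 3.7 mm/day.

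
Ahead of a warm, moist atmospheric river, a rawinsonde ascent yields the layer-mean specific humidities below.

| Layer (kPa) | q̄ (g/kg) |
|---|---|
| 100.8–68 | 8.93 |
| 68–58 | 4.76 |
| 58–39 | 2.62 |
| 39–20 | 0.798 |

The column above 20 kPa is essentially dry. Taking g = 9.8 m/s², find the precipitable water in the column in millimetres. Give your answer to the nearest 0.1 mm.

Precipitable water is the column-integrated vapour mass per unit area: PW = (1/g) Σ q̄ Δp, with q in kg/kg and Δp in Pa (1 kg/m² of water = 1 mm).
Layer 100.8–68 kPa: Δp = 328 hPa = 32800 Pa, q̄ = 0.00893 kg/kg → 0.00893 × 32800 / 9.8 = 29.89 mm
Layer 68–58 kPa: Δp = 100 hPa = 10000 Pa, q̄ = 0.00476 kg/kg → 0.00476 × 10000 / 9.8 = 4.86 mm
Layer 58–39 kPa: Δp = 190 hPa = 19000 Pa, q̄ = 0.00262 kg/kg → 0.00262 × 19000 / 9.8 = 5.08 mm
Layer 39–20 kPa: Δp = 190 hPa = 19000 Pa, q̄ = 0.000798 kg/kg → 0.000798 × 19000 / 9.8 = 1.55 mm
PW = 29.89 + 4.86 + 5.08 + 1.55 = 41.38 ≈ 41.4 mm.

PW ≈ 41.4 mm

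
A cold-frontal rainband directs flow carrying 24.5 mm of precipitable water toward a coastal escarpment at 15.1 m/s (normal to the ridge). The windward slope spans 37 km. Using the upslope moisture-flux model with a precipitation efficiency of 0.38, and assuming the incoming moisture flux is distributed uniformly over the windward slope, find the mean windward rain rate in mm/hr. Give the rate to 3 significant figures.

R ≈ 13.7 mm/hr

Incoming column moisture flux per unit ridge length: F = V × PW = 15.1 × 24.5 = 369.95 mm·m/s.
Spread over the 37 km slope with efficiency ε = 0.38: R = ε·F/W = 0.38 × 369.95 / 37000 m = 3.799e-03 mm/s.
R = 3.799e-03 × 3600 = 13.7 mm/hr.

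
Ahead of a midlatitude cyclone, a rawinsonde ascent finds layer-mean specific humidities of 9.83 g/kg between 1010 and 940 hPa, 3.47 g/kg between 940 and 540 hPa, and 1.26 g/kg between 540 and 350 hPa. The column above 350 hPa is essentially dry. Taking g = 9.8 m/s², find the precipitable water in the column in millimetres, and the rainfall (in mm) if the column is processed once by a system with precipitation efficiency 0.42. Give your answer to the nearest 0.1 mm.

PW ≈ 23.6 mm; rainfall ≈ 9.9 mm

Precipitable water is the column-integrated vapour mass per unit area: PW = (1/g) Σ q̄ Δp, with q in kg/kg and Δp in Pa (1 kg/m² of water = 1 mm).
Layer 1010–940 hPa: Δp = 70 hPa = 7000 Pa, q̄ = 0.00983 kg/kg → 0.00983 × 7000 / 9.8 = 7.02 mm
Layer 940–540 hPa: Δp = 400 hPa = 40000 Pa, q̄ = 0.00347 kg/kg → 0.00347 × 40000 / 9.8 = 14.16 mm
Layer 540–350 hPa: Δp = 190 hPa = 19000 Pa, q̄ = 0.00126 kg/kg → 0.00126 × 19000 / 9.8 = 2.44 mm
PW = 7.02 + 14.16 + 2.44 = 23.62 ≈ 23.6 mm.
Rainfall = ε × PW = 0.42 × 23.6 = 9.9 mm.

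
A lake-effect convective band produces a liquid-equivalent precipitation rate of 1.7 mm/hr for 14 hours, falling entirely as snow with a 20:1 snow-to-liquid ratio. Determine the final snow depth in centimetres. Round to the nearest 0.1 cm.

Liquid-equivalent depth = 1.7 × 14 = 23.8 mm.
Snow depth = 23.8 mm × 20 = 476 mm = 47.6 cm.

snow depth ≈ 47.6 cm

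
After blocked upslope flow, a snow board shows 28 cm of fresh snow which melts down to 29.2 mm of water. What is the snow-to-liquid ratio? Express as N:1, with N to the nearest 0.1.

Ratio = snow depth / SWE = 280 mm / 29.2 mm = 9.6, i.e. 9.6:1.

ratio ≈ 9.6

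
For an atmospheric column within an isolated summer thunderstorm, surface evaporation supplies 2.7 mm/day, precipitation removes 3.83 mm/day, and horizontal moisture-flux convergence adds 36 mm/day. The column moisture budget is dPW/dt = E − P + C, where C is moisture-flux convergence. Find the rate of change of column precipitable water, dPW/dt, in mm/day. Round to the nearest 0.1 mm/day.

dPW/dt = E − P + C = 2.7 − 3.83 + (36) = 34.9 mm/day.

dPW/dt ≈ 34.9 mm/day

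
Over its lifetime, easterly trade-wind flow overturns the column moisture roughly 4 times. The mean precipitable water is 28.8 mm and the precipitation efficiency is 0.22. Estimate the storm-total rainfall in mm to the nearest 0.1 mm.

Each cycle deposits ε × PW = 0.22 × 28.8 = 6.336 mm.
Over 4 cycles: 4 × 6.336 = 25.3 mm.

rainfall ≈ 25.3 mm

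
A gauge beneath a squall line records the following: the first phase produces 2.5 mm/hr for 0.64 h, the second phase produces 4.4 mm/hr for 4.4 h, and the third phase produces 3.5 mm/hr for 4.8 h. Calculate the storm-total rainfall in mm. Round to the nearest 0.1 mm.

total ≈ 37.8 mm

Total = Σ Rᵢ Δtᵢ = 2.5 × 0.64 + 4.4 × 4.4 + 3.5 × 4.8
      = 1.6 + 19.36 + 16.8 = 37.8 mm.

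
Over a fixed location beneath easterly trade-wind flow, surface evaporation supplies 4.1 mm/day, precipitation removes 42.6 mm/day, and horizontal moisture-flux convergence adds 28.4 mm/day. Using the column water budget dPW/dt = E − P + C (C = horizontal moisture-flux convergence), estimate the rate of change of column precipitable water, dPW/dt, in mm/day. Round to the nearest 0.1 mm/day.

dPW/dt = E − P + C = 4.1 − 42.6 + (28.4) = -10.1 mm/day.

dPW/dt ≈ -10.1 mm/day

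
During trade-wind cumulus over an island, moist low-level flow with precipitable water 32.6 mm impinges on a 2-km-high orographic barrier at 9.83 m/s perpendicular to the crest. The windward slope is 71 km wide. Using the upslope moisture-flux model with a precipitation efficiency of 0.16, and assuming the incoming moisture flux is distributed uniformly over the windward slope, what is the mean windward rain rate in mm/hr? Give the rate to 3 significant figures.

R ≈ 2.60 mm/hr

Incoming column moisture flux per unit ridge length: F = V × PW = 9.83 × 32.6 = 320.458 mm·m/s.
Spread over the 71 km slope with efficiency ε = 0.16: R = ε·F/W = 0.16 × 320.458 / 71000 m = 7.222e-04 mm/s.
R = 7.222e-04 × 3600 = 2.60 mm/hr.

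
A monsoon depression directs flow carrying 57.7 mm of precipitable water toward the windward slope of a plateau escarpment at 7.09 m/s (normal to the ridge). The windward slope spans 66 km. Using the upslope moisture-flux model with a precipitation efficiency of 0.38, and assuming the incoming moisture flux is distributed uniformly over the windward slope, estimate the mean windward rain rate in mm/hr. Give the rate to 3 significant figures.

Incoming column moisture flux per unit ridge length: F = V × PW = 7.09 × 57.7 = 409.093 mm·m/s.
Spread over the 66 km slope with efficiency ε = 0.38: R = ε·F/W = 0.38 × 409.093 / 66000 m = 2.355e-03 mm/s.
R = 2.355e-03 × 3600 = 8.48 mm/hr.

R ≈ 8.48 mm/hr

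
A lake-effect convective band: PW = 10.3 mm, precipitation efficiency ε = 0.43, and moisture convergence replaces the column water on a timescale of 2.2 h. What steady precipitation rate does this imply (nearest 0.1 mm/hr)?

R ≈ 2.0 mm/hr

Each overturning extracts ε × PW = 0.43 × 10.3 = 4.429 mm.
Rate = ε·PW / τ = 4.429 / 2.2 h = 2.0 mm/hr.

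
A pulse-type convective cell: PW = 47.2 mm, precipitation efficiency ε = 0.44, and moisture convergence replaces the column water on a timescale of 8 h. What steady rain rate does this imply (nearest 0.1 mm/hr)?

R ≈ 2.6 mm/hr

Each overturning extracts ε × PW = 0.44 × 47.2 = 20.768 mm.
Rate = ε·PW / τ = 20.768 / 8 h = 2.6 mm/hr.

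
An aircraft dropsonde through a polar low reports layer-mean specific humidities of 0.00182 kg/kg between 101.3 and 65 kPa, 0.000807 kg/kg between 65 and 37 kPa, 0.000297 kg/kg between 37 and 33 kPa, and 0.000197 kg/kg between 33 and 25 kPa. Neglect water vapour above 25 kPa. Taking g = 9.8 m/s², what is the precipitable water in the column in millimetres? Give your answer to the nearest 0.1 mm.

PW ≈ 9.3 mm

Precipitable water is the column-integrated vapour mass per unit area: PW = (1/g) Σ q̄ Δp, with q in kg/kg and Δp in Pa (1 kg/m² of water = 1 mm).
Layer 101.3–65 kPa: Δp = 363 hPa = 36300 Pa, q̄ = 0.00182 kg/kg → 0.00182 × 36300 / 9.8 = 6.74 mm
Layer 65–37 kPa: Δp = 280 hPa = 28000 Pa, q̄ = 0.000807 kg/kg → 0.000807 × 28000 / 9.8 = 2.31 mm
Layer 37–33 kPa: Δp = 40 hPa = 4000 Pa, q̄ = 0.000297 kg/kg → 0.000297 × 4000 / 9.8 = 0.12 mm
Layer 33–25 kPa: Δp = 80 hPa = 8000 Pa, q̄ = 0.000197 kg/kg → 0.000197 × 8000 / 9.8 = 0.16 mm
PW = 6.74 + 2.31 + 0.12 + 0.16 = 9.33 ≈ 9.3 mm.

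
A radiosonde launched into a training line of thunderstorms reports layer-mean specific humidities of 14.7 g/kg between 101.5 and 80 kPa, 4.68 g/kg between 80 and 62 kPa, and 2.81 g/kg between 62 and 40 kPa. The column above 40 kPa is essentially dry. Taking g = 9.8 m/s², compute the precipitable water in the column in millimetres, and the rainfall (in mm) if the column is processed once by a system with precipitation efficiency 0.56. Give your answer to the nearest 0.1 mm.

Precipitable water is the column-integrated vapour mass per unit area: PW = (1/g) Σ q̄ Δp, with q in kg/kg and Δp in Pa (1 kg/m² of water = 1 mm).
Layer 101.5–80 kPa: Δp = 215 hPa = 21500 Pa, q̄ = 0.0147 kg/kg → 0.0147 × 21500 / 9.8 = 32.25 mm
Layer 80–62 kPa: Δp = 180 hPa = 18000 Pa, q̄ = 0.00468 kg/kg → 0.00468 × 18000 / 9.8 = 8.60 mm
Layer 62–40 kPa: Δp = 220 hPa = 22000 Pa, q̄ = 0.00281 kg/kg → 0.00281 × 22000 / 9.8 = 6.31 mm
PW = 32.25 + 8.60 + 6.31 = 47.16 ≈ 47.2 mm.
Rainfall = ε × PW = 0.56 × 47.2 = 26.4 mm.

PW ≈ 47.2 mm; rainfall ≈ 26.4 mm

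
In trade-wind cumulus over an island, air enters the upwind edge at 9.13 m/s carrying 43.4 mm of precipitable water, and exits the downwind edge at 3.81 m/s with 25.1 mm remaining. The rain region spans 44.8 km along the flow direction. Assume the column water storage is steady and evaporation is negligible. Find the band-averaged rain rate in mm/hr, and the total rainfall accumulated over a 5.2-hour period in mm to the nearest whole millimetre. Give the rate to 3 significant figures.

Column moisture flux per unit crosswind length is F = V × PW.
Inflow: F_in = 9.13 × 43.4 = 396.242 mm·m/s
Outflow: F_out = 3.81 × 25.1 = 95.631 mm·m/s
Steady-state rate R = (F_in − F_out)/L = (396.242 − 95.631) / 44800 m = 6.710e-03 mm/s.
R = 6.710e-03 × 3600 = 24.2 mm/hr.
Over 5.2 h: total = 24.2 × 5.2 = 125.84 ≈ 126 mm.

R ≈ 24.2 mm/hr; total ≈ 126 mm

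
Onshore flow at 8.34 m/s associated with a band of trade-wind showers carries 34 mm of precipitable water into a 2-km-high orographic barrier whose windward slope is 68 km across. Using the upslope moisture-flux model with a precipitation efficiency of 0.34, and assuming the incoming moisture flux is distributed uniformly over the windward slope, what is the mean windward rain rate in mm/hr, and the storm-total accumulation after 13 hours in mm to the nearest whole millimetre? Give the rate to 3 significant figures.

R ≈ 5.10 mm/hr; total ≈ 66 mm

Incoming column moisture flux per unit ridge length: F = V × PW = 8.34 × 34 = 283.56 mm·m/s.
Spread over the 68 km slope with efficiency ε = 0.34: R = ε·F/W = 0.34 × 283.56 / 68000 m = 1.418e-03 mm/s.
R = 1.418e-03 × 3600 = 5.10 mm/hr.
Over 13 h: total = 5.10 × 13 = 66.3 ≈ 66 mm.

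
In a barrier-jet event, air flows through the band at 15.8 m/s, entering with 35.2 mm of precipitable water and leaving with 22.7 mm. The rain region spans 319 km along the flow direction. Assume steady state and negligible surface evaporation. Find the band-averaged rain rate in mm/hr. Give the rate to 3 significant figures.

Column moisture flux per unit crosswind length is F = V × PW.
Inflow: F_in = 15.8 × 35.2 = 556.16 mm·m/s
Outflow: F_out = 15.8 × 22.7 = 358.66 mm·m/s
Steady-state rate R = (F_in − F_out)/L = (556.16 − 358.66) / 319000 m = 6.191e-04 mm/s.
R = 6.191e-04 × 3600 = 2.23 mm/hr.

R ≈ 2.23 mm/hr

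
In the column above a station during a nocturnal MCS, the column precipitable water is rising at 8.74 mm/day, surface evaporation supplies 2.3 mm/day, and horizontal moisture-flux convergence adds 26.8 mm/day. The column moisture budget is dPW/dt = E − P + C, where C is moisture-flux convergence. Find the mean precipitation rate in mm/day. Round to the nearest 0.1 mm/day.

P ≈ 20.4 mm/day

dPW/dt = +8.74 mm/day.
P = E + C − dPW/dt = 2.3 + (26.8) − (+8.74) = 20.4 mm/day.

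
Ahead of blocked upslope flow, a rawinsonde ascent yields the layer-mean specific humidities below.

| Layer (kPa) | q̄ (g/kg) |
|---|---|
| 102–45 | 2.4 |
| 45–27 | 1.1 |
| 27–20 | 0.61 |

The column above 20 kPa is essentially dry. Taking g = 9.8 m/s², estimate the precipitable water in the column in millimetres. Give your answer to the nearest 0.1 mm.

Precipitable water is the column-integrated vapour mass per unit area: PW = (1/g) Σ q̄ Δp, with q in kg/kg and Δp in Pa (1 kg/m² of water = 1 mm).
Layer 102–45 kPa: Δp = 570 hPa = 57000 Pa, q̄ = 0.0024 kg/kg → 0.0024 × 57000 / 9.8 = 13.96 mm
Layer 45–27 kPa: Δp = 180 hPa = 18000 Pa, q̄ = 0.0011 kg/kg → 0.0011 × 18000 / 9.8 = 2.02 mm
Layer 27–20 kPa: Δp = 70 hPa = 7000 Pa, q̄ = 0.00061 kg/kg → 0.00061 × 7000 / 9.8 = 0.44 mm
PW = 13.96 + 2.02 + 0.44 = 16.42 ≈ 16.4 mm.

PW ≈ 16.4 mm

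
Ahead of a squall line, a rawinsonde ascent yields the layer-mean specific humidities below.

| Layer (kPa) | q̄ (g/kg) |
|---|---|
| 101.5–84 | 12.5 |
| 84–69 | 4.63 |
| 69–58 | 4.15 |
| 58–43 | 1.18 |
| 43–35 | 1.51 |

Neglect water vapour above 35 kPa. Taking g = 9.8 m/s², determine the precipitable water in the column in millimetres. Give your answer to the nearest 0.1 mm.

PW ≈ 37.1 mm

Precipitable water is the column-integrated vapour mass per unit area: PW = (1/g) Σ q̄ Δp, with q in kg/kg and Δp in Pa (1 kg/m² of water = 1 mm).
Layer 101.5–84 kPa: Δp = 175 hPa = 17500 Pa, q̄ = 0.0125 kg/kg → 0.0125 × 17500 / 9.8 = 22.32 mm
Layer 84–69 kPa: Δp = 150 hPa = 15000 Pa, q̄ = 0.00463 kg/kg → 0.00463 × 15000 / 9.8 = 7.09 mm
Layer 69–58 kPa: Δp = 110 hPa = 11000 Pa, q̄ = 0.00415 kg/kg → 0.00415 × 11000 / 9.8 = 4.66 mm
Layer 58–43 kPa: Δp = 150 hPa = 15000 Pa, q̄ = 0.00118 kg/kg → 0.00118 × 15000 / 9.8 = 1.81 mm
Layer 43–35 kPa: Δp = 80 hPa = 8000 Pa, q̄ = 0.00151 kg/kg → 0.00151 × 8000 / 9.8 = 1.23 mm
PW = 22.32 + 7.09 + 4.66 + 1.81 + 1.23 = 37.11 ≈ 37.1 mm.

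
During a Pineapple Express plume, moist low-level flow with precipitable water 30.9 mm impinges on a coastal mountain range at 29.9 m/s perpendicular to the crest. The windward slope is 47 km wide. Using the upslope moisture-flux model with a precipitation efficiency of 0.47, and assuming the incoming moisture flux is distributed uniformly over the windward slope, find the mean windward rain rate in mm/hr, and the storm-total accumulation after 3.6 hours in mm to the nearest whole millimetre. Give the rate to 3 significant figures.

Incoming column moisture flux per unit ridge length: F = V × PW = 29.9 × 30.9 = 923.91 mm·m/s.
Spread over the 47 km slope with efficiency ε = 0.47: R = ε·F/W = 0.47 × 923.91 / 47000 m = 9.239e-03 mm/s.
R = 9.239e-03 × 3600 = 33.3 mm/hr.
Over 3.6 h: total = 33.3 × 3.6 = 119.88 ≈ 120 mm.

R ≈ 33.3 mm/hr; total ≈ 120 mm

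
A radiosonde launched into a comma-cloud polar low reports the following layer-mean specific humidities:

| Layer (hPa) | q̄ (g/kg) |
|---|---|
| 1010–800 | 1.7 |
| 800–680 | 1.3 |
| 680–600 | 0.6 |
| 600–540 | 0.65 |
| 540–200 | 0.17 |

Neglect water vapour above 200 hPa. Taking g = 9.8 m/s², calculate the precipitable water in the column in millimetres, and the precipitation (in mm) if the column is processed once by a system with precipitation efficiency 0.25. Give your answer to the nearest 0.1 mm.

Precipitable water is the column-integrated vapour mass per unit area: PW = (1/g) Σ q̄ Δp, with q in kg/kg and Δp in Pa (1 kg/m² of water = 1 mm).
Layer 1010–800 hPa: Δp = 210 hPa = 21000 Pa, q̄ = 0.0017 kg/kg → 0.0017 × 21000 / 9.8 = 3.64 mm
Layer 800–680 hPa: Δp = 120 hPa = 12000 Pa, q̄ = 0.0013 kg/kg → 0.0013 × 12000 / 9.8 = 1.59 mm
Layer 680–600 hPa: Δp = 80 hPa = 8000 Pa, q̄ = 0.0006 kg/kg → 0.0006 × 8000 / 9.8 = 0.49 mm
Layer 600–540 hPa: Δp = 60 hPa = 6000 Pa, q̄ = 0.00065 kg/kg → 0.00065 × 6000 / 9.8 = 0.40 mm
Layer 540–200 hPa: Δp = 340 hPa = 34000 Pa, q̄ = 0.00017 kg/kg → 0.00017 × 34000 / 9.8 = 0.59 mm
PW = 3.64 + 1.59 + 0.49 + 0.40 + 0.59 = 6.71 ≈ 6.7 mm.
Precipitation = ε × PW = 0.25 × 6.7 = 1.7 mm.

PW ≈ 6.7 mm; precipitation ≈ 1.7 mm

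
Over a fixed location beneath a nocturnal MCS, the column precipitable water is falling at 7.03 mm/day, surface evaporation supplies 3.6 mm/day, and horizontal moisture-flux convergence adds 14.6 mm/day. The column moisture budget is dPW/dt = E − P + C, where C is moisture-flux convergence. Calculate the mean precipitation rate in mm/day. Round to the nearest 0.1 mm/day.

dPW/dt = -7.03 mm/day.
P = E + C − dPW/dt = 3.6 + (14.6) − (-7.03) = 25.2 mm/day.

P ≈ 25.2 mm/day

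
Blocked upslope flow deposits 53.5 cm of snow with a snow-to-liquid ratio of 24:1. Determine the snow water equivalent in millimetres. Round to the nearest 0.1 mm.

SWE ≈ 22.3 mm

SWE = snow depth / ratio = 53.5 cm / 24 = 2.229 cm = 22.3 mm.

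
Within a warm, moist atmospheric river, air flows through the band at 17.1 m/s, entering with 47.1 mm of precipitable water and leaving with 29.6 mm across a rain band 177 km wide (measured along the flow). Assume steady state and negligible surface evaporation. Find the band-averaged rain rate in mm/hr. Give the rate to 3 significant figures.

R ≈ 6.09 mm/hr

Column moisture flux per unit crosswind length is F = V × PW.
Inflow: F_in = 17.1 × 47.1 = 805.41 mm·m/s
Outflow: F_out = 17.1 × 29.6 = 506.16 mm·m/s
Steady-state rate R = (F_in − F_out)/L = (805.41 − 506.16) / 177000 m = 1.691e-03 mm/s.
R = 1.691e-03 × 3600 = 6.09 mm/hr.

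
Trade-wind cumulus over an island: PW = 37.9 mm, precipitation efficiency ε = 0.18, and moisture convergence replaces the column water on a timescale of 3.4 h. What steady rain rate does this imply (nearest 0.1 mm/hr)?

Each overturning extracts ε × PW = 0.18 × 37.9 = 6.822 mm.
Rate = ε·PW / τ = 6.822 / 3.4 h = 2.0 mm/hr.

R ≈ 2.0 mm/hr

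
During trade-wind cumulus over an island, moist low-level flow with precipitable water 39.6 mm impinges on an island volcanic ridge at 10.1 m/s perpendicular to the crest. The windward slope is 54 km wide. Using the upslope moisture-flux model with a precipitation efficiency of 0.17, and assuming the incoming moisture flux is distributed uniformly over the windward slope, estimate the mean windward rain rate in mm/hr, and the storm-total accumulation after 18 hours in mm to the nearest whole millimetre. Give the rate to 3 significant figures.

Incoming column moisture flux per unit ridge length: F = V × PW = 10.1 × 39.6 = 399.96 mm·m/s.
Spread over the 54 km slope with efficiency ε = 0.17: R = ε·F/W = 0.17 × 399.96 / 54000 m = 1.259e-03 mm/s.
R = 1.259e-03 × 3600 = 4.53 mm/hr.
Over 18 h: total = 4.53 × 18 = 81.54 ≈ 82 mm.

R ≈ 4.53 mm/hr; total ≈ 82 mm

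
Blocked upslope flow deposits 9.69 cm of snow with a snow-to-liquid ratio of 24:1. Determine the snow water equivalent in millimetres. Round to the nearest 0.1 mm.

SWE = snow depth / ratio = 9.69 cm / 24 = 0.404 cm = 4.0 mm.

SWE ≈ 4.0 mm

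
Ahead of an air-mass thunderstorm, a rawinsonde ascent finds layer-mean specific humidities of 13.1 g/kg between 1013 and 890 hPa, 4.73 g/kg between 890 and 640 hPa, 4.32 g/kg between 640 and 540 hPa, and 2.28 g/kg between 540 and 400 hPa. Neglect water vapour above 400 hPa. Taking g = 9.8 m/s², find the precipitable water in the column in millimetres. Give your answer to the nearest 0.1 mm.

PW ≈ 36.2 mm

Precipitable water is the column-integrated vapour mass per unit area: PW = (1/g) Σ q̄ Δp, with q in kg/kg and Δp in Pa (1 kg/m² of water = 1 mm).
Layer 1013–890 hPa: Δp = 123 hPa = 12300 Pa, q̄ = 0.0131 kg/kg → 0.0131 × 12300 / 9.8 = 16.44 mm
Layer 890–640 hPa: Δp = 250 hPa = 25000 Pa, q̄ = 0.00473 kg/kg → 0.00473 × 25000 / 9.8 = 12.07 mm
Layer 640–540 hPa: Δp = 100 hPa = 10000 Pa, q̄ = 0.00432 kg/kg → 0.00432 × 10000 / 9.8 = 4.41 mm
Layer 540–400 hPa: Δp = 140 hPa = 14000 Pa, q̄ = 0.00228 kg/kg → 0.00228 × 14000 / 9.8 = 3.26 mm
PW = 16.44 + 12.07 + 4.41 + 3.26 = 36.18 ≈ 36.2 mm.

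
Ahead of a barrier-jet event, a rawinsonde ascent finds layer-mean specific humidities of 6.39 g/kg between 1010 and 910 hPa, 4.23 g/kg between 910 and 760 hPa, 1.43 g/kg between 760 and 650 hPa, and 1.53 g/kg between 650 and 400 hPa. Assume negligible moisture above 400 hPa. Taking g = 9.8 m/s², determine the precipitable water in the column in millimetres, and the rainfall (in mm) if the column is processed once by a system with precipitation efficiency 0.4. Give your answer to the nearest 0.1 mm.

PW ≈ 18.5 mm; rainfall ≈ 7.4 mm

Precipitable water is the column-integrated vapour mass per unit area: PW = (1/g) Σ q̄ Δp, with q in kg/kg and Δp in Pa (1 kg/m² of water = 1 mm).
Layer 1010–910 hPa: Δp = 100 hPa = 10000 Pa, q̄ = 0.00639 kg/kg → 0.00639 × 10000 / 9.8 = 6.52 mm
Layer 910–760 hPa: Δp = 150 hPa = 15000 Pa, q̄ = 0.00423 kg/kg → 0.00423 × 15000 / 9.8 = 6.47 mm
Layer 760–650 hPa: Δp = 110 hPa = 11000 Pa, q̄ = 0.00143 kg/kg → 0.00143 × 11000 / 9.8 = 1.61 mm
Layer 650–400 hPa: Δp = 250 hPa = 25000 Pa, q̄ = 0.00153 kg/kg → 0.00153 × 25000 / 9.8 = 3.90 mm
PW = 6.52 + 6.47 + 1.61 + 3.90 = 18.50 ≈ 18.5 mm.
Rainfall = ε × PW = 0.4 × 18.5 = 7.4 mm.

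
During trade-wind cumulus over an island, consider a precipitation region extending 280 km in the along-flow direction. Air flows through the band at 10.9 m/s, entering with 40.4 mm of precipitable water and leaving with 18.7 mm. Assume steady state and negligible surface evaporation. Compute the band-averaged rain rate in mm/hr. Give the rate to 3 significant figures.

R ≈ 3.04 mm/hr

Column moisture flux per unit crosswind length is F = V × PW.
Inflow: F_in = 10.9 × 40.4 = 440.36 mm·m/s
Outflow: F_out = 10.9 × 18.7 = 203.83 mm·m/s
Steady-state rate R = (F_in − F_out)/L = (440.36 − 203.83) / 280000 m = 8.448e-04 mm/s.
R = 8.448e-04 × 3600 = 3.04 mm/hr.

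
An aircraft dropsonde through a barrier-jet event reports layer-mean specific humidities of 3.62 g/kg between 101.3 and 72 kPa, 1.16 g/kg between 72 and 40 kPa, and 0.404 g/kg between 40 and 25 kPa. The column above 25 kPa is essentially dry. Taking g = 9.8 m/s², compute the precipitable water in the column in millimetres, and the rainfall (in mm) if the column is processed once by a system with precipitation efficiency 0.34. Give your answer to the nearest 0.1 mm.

Precipitable water is the column-integrated vapour mass per unit area: PW = (1/g) Σ q̄ Δp, with q in kg/kg and Δp in Pa (1 kg/m² of water = 1 mm).
Layer 101.3–72 kPa: Δp = 293 hPa = 29300 Pa, q̄ = 0.00362 kg/kg → 0.00362 × 29300 / 9.8 = 10.82 mm
Layer 72–40 kPa: Δp = 320 hPa = 32000 Pa, q̄ = 0.00116 kg/kg → 0.00116 × 32000 / 9.8 = 3.79 mm
Layer 40–25 kPa: Δp = 150 hPa = 15000 Pa, q̄ = 0.000404 kg/kg → 0.000404 × 15000 / 9.8 = 0.62 mm
PW = 10.82 + 3.79 + 0.62 = 15.23 ≈ 15.2 mm.
Rainfall = ε × PW = 0.34 × 15.2 = 5.2 mm.

PW ≈ 15.2 mm; rainfall ≈ 5.2 mm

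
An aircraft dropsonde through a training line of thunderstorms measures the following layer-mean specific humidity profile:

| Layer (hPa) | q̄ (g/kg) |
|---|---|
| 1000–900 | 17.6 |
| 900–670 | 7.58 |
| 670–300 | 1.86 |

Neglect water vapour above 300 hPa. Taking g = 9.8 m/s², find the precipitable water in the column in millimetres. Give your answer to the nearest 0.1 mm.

Precipitable water is the column-integrated vapour mass per unit area: PW = (1/g) Σ q̄ Δp, with q in kg/kg and Δp in Pa (1 kg/m² of water = 1 mm).
Layer 1000–900 hPa: Δp = 100 hPa = 10000 Pa, q̄ = 0.0176 kg/kg → 0.0176 × 10000 / 9.8 = 17.96 mm
Layer 900–670 hPa: Δp = 230 hPa = 23000 Pa, q̄ = 0.00758 kg/kg → 0.00758 × 23000 / 9.8 = 17.79 mm
Layer 670–300 hPa: Δp = 370 hPa = 37000 Pa, q̄ = 0.00186 kg/kg → 0.00186 × 37000 / 9.8 = 7.02 mm
PW = 17.96 + 17.79 + 7.02 = 42.77 ≈ 42.8 mm.

PW ≈ 42.8 mm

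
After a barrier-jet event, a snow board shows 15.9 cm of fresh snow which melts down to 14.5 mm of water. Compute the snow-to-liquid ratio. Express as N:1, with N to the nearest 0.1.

ratio ≈ 11.0

Ratio = snow depth / SWE = 159 mm / 14.5 mm = 11.0, i.e. 11.0:1.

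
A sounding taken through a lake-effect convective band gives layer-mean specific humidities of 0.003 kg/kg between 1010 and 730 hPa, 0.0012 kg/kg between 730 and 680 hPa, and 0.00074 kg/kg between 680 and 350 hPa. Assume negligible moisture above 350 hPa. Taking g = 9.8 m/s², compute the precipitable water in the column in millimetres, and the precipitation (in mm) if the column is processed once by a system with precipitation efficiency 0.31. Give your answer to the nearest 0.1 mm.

PW ≈ 11.7 mm; precipitation ≈ 3.6 mm

Precipitable water is the column-integrated vapour mass per unit area: PW = (1/g) Σ q̄ Δp, with q in kg/kg and Δp in Pa (1 kg/m² of water = 1 mm).
Layer 1010–730 hPa: Δp = 280 hPa = 28000 Pa, q̄ = 0.003 kg/kg → 0.003 × 28000 / 9.8 = 8.57 mm
Layer 730–680 hPa: Δp = 50 hPa = 5000 Pa, q̄ = 0.0012 kg/kg → 0.0012 × 5000 / 9.8 = 0.61 mm
Layer 680–350 hPa: Δp = 330 hPa = 33000 Pa, q̄ = 0.00074 kg/kg → 0.00074 × 33000 / 9.8 = 2.49 mm
PW = 8.57 + 0.61 + 2.49 = 11.67 ≈ 11.7 mm.
Precipitation = ε × PW = 0.31 × 11.7 = 3.6 mm.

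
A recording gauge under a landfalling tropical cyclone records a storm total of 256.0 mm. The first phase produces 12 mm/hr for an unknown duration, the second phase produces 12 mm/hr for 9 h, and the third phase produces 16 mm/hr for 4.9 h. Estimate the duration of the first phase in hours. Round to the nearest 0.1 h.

duration ≈ 5.8 h

Known phases: 12 × 9 + 16 × 4.9 = 108 + 78.4 = 186.4 mm.
Remaining depth = 256.0 − 186.4 = 69.6 mm.
Duration = 69.6 / 12 = 5.8 h.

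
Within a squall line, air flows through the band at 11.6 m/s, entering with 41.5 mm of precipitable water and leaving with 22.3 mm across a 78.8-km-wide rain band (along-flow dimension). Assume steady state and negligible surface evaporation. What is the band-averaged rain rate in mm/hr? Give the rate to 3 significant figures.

R ≈ 10.2 mm/hr

Column moisture flux per unit crosswind length is F = V × PW.
Inflow: F_in = 11.6 × 41.5 = 481.4 mm·m/s
Outflow: F_out = 11.6 × 22.3 = 258.68 mm·m/s
Steady-state rate R = (F_in − F_out)/L = (481.4 − 258.68) / 78800 m = 2.826e-03 mm/s.
R = 2.826e-03 × 3600 = 10.2 mm/hr.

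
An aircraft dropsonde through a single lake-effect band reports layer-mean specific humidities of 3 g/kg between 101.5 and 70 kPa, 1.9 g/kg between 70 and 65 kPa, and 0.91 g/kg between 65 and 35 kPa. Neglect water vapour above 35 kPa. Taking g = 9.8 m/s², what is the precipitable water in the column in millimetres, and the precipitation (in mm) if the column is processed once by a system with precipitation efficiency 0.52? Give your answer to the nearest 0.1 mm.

PW ≈ 13.4 mm; precipitation ≈ 7.0 mm

Precipitable water is the column-integrated vapour mass per unit area: PW = (1/g) Σ q̄ Δp, with q in kg/kg and Δp in Pa (1 kg/m² of water = 1 mm).
Layer 101.5–70 kPa: Δp = 315 hPa = 31500 Pa, q̄ = 0.003 kg/kg → 0.003 × 31500 / 9.8 = 9.64 mm
Layer 70–65 kPa: Δp = 50 hPa = 5000 Pa, q̄ = 0.0019 kg/kg → 0.0019 × 5000 / 9.8 = 0.97 mm
Layer 65–35 kPa: Δp = 300 hPa = 30000 Pa, q̄ = 0.00091 kg/kg → 0.00091 × 30000 / 9.8 = 2.79 mm
PW = 9.64 + 0.97 + 2.79 = 13.40 ≈ 13.4 mm.
Precipitation = ε × PW = 0.52 × 13.4 = 7.0 mm.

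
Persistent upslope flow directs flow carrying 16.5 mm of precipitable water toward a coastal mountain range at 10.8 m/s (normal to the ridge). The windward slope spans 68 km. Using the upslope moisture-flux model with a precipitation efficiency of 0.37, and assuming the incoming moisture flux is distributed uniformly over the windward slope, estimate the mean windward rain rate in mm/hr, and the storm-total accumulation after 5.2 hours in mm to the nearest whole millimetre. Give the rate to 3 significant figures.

Incoming column moisture flux per unit ridge length: F = V × PW = 10.8 × 16.5 = 178.2 mm·m/s.
Spread over the 68 km slope with efficiency ε = 0.37: R = ε·F/W = 0.37 × 178.2 / 68000 m = 9.696e-04 mm/s.
R = 9.696e-04 × 3600 = 3.49 mm/hr.
Over 5.2 h: total = 3.49 × 5.2 = 18.148 ≈ 18 mm.

R ≈ 3.49 mm/hr; total ≈ 18 mm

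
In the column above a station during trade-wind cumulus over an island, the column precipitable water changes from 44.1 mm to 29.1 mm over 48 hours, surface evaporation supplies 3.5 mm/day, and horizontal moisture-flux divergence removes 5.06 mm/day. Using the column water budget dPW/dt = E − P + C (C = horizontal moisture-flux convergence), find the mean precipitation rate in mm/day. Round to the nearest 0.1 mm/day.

dPW/dt = (29.1 − 44.1) mm / (48/24 day) = -7.500 mm/day.
P = E + C − dPW/dt = 3.5 + (-5.06) − (-7.500) = 5.9 mm/day.

P ≈ 5.9 mm/day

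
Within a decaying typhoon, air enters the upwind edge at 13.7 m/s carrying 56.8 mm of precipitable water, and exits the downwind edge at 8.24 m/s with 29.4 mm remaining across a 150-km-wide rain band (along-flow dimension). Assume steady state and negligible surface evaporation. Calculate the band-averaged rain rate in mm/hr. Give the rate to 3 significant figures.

Column moisture flux per unit crosswind length is F = V × PW.
Inflow: F_in = 13.7 × 56.8 = 778.16 mm·m/s
Outflow: F_out = 8.24 × 29.4 = 242.256 mm·m/s
Steady-state rate R = (F_in − F_out)/L = (778.16 − 242.256) / 150000 m = 3.573e-03 mm/s.
R = 3.573e-03 × 3600 = 12.9 mm/hr.

R ≈ 12.9 mm/hr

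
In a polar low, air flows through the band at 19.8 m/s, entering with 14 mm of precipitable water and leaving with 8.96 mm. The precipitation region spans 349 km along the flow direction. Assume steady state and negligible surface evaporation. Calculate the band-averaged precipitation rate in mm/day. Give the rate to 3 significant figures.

Column moisture flux per unit crosswind length is F = V × PW.
Inflow: F_in = 19.8 × 14 = 277.2 mm·m/s
Outflow: F_out = 19.8 × 8.96 = 177.408 mm·m/s
Steady-state rate R = (F_in − F_out)/L = (277.2 − 177.408) / 349000 m = 2.859e-04 mm/s.
R = 2.859e-04 × 3600 × 24 = 24.7 mm/day.

R ≈ 24.7 mm/day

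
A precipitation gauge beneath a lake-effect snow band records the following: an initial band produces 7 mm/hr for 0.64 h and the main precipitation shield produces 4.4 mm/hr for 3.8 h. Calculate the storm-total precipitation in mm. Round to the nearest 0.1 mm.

total ≈ 21.2 mm

Total = Σ Rᵢ Δtᵢ = 7 × 0.64 + 4.4 × 3.8
      = 4.48 + 16.72 = 21.2 mm.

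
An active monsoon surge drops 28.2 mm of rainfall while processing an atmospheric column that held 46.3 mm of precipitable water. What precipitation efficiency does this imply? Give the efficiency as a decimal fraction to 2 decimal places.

ε = rainfall / PW = 28.2 / 46.3 = 0.61.

ε ≈ 0.61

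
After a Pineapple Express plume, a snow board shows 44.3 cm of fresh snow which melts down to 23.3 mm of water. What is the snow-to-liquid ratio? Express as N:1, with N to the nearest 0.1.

ratio ≈ 19.0

Ratio = snow depth / SWE = 443 mm / 23.3 mm = 19.0, i.e. 19.0:1.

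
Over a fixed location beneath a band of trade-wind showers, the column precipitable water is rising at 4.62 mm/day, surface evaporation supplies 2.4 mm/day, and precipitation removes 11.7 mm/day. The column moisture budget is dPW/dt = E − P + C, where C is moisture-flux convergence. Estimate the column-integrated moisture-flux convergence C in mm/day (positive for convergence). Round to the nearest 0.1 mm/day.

C ≈ 13.9 mm/day

dPW/dt = +4.62 mm/day.
C = dPW/dt − E + P = (+4.62) − 2.4 + 11.7 = 13.9 mm/day.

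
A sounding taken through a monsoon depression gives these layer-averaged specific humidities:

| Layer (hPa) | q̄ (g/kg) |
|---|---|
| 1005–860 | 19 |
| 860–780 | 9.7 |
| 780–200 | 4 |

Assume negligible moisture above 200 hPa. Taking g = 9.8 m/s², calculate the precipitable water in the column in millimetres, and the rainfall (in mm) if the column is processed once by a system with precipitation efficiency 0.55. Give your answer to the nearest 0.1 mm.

PW ≈ 59.7 mm; rainfall ≈ 32.8 mm

Precipitable water is the column-integrated vapour mass per unit area: PW = (1/g) Σ q̄ Δp, with q in kg/kg and Δp in Pa (1 kg/m² of water = 1 mm).
Layer 1005–860 hPa: Δp = 145 hPa = 14500 Pa, q̄ = 0.019 kg/kg → 0.019 × 14500 / 9.8 = 28.11 mm
Layer 860–780 hPa: Δp = 80 hPa = 8000 Pa, q̄ = 0.0097 kg/kg → 0.0097 × 8000 / 9.8 = 7.92 mm
Layer 780–200 hPa: Δp = 580 hPa = 58000 Pa, q̄ = 0.004 kg/kg → 0.004 × 58000 / 9.8 = 23.67 mm
PW = 28.11 + 7.92 + 23.67 = 59.70 ≈ 59.7 mm.
Rainfall = ε × PW = 0.55 × 59.7 = 32.8 mm.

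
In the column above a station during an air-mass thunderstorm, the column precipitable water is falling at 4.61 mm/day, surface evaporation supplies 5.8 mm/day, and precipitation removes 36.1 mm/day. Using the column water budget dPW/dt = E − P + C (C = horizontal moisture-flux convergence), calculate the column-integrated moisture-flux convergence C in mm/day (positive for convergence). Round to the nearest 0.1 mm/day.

dPW/dt = -4.61 mm/day.
C = dPW/dt − E + P = (-4.61) − 5.8 + 36.1 = 25.7 mm/day.

C ≈ 25.7 mm/day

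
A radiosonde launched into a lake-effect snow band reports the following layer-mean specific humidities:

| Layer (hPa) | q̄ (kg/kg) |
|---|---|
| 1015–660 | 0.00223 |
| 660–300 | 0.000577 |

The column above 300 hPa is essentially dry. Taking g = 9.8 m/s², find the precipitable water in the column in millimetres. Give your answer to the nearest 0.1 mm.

PW ≈ 10.2 mm

Precipitable water is the column-integrated vapour mass per unit area: PW = (1/g) Σ q̄ Δp, with q in kg/kg and Δp in Pa (1 kg/m² of water = 1 mm).
Layer 1015–660 hPa: Δp = 355 hPa = 35500 Pa, q̄ = 0.00223 kg/kg → 0.00223 × 35500 / 9.8 = 8.08 mm
Layer 660–300 hPa: Δp = 360 hPa = 36000 Pa, q̄ = 0.000577 kg/kg → 0.000577 × 36000 / 9.8 = 2.12 mm
PW = 8.08 + 2.12 = 10.20 ≈ 10.2 mm.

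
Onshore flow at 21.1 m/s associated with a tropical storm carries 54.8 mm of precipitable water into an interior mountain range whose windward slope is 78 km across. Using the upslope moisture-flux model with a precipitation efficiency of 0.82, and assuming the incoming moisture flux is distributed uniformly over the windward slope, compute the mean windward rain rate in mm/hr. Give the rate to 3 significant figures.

Incoming column moisture flux per unit ridge length: F = V × PW = 21.1 × 54.8 = 1156.28 mm·m/s.
Spread over the 78 km slope with efficiency ε = 0.82: R = ε·F/W = 0.82 × 1156.28 / 78000 m = 1.216e-02 mm/s.
R = 1.216e-02 × 3600 = 43.8 mm/hr.

R ≈ 43.8 mm/hr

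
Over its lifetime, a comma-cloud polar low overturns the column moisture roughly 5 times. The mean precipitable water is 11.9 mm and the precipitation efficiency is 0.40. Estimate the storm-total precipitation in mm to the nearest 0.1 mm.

Each cycle deposits ε × PW = 0.40 × 11.9 = 4.76 mm.
Over 5 cycles: 5 × 4.76 = 23.8 mm.

precipitation ≈ 23.8 mm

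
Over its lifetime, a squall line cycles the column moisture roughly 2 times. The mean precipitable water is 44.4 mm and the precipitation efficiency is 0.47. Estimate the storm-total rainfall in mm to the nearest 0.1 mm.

Each cycle deposits ε × PW = 0.47 × 44.4 = 20.868 mm.
Over 2 cycles: 2 × 20.868 = 41.7 mm.

rainfall ≈ 41.7 mm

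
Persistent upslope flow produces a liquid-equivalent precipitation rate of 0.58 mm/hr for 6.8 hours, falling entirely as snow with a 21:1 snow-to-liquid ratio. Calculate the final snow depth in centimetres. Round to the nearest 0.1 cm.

snow depth ≈ 8.3 cm

Liquid-equivalent depth = 0.58 × 6.8 = 3.944 mm.
Snow depth = 3.944 mm × 21 = 82.824 mm = 8.3 cm.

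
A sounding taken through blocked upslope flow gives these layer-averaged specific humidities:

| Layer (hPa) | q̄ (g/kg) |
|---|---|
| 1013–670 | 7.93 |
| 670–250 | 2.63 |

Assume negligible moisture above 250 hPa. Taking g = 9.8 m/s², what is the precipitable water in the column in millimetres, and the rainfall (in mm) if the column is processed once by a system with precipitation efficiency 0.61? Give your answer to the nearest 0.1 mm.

Precipitable water is the column-integrated vapour mass per unit area: PW = (1/g) Σ q̄ Δp, with q in kg/kg and Δp in Pa (1 kg/m² of water = 1 mm).
Layer 1013–670 hPa: Δp = 343 hPa = 34300 Pa, q̄ = 0.00793 kg/kg → 0.00793 × 34300 / 9.8 = 27.75 mm
Layer 670–250 hPa: Δp = 420 hPa = 42000 Pa, q̄ = 0.00263 kg/kg → 0.00263 × 42000 / 9.8 = 11.27 mm
PW = 27.75 + 11.27 = 39.02 ≈ 39.0 mm.
Rainfall = ε × PW = 0.61 × 39.0 = 23.8 mm.

PW ≈ 39.0 mm; rainfall ≈ 23.8 mm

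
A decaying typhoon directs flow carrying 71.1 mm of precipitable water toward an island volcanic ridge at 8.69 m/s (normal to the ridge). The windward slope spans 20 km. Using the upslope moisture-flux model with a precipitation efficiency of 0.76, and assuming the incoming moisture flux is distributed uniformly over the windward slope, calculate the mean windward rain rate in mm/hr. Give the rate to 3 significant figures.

Incoming column moisture flux per unit ridge length: F = V × PW = 8.69 × 71.1 = 617.859 mm·m/s.
Spread over the 20 km slope with efficiency ε = 0.76: R = ε·F/W = 0.76 × 617.859 / 20000 m = 2.348e-02 mm/s.
R = 2.348e-02 × 3600 = 84.5 mm/hr.

R ≈ 84.5 mm/hr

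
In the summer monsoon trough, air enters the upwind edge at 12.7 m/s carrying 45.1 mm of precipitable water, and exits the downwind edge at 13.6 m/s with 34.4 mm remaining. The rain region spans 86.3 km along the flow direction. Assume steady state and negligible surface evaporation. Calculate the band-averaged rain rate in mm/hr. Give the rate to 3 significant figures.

Column moisture flux per unit crosswind length is F = V × PW.
Inflow: F_in = 12.7 × 45.1 = 572.77 mm·m/s
Outflow: F_out = 13.6 × 34.4 = 467.84 mm·m/s
Steady-state rate R = (F_in − F_out)/L = (572.77 − 467.84) / 86300 m = 1.216e-03 mm/s.
R = 1.216e-03 × 3600 = 4.38 mm/hr.

R ≈ 4.38 mm/hr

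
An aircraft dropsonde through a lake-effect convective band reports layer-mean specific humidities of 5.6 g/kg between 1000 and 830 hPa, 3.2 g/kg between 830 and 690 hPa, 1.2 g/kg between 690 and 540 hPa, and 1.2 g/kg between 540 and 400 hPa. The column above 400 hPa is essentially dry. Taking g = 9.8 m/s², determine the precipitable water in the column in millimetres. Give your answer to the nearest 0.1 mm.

PW ≈ 17.8 mm

Precipitable water is the column-integrated vapour mass per unit area: PW = (1/g) Σ q̄ Δp, with q in kg/kg and Δp in Pa (1 kg/m² of water = 1 mm).
Layer 1000–830 hPa: Δp = 170 hPa = 17000 Pa, q̄ = 0.0056 kg/kg → 0.0056 × 17000 / 9.8 = 9.71 mm
Layer 830–690 hPa: Δp = 140 hPa = 14000 Pa, q̄ = 0.0032 kg/kg → 0.0032 × 14000 / 9.8 = 4.57 mm
Layer 690–540 hPa: Δp = 150 hPa = 15000 Pa, q̄ = 0.0012 kg/kg → 0.0012 × 15000 / 9.8 = 1.84 mm
Layer 540–400 hPa: Δp = 140 hPa = 14000 Pa, q̄ = 0.0012 kg/kg → 0.0012 × 14000 / 9.8 = 1.71 mm
PW = 9.71 + 4.57 + 1.84 + 1.71 = 17.83 ≈ 17.8 mm.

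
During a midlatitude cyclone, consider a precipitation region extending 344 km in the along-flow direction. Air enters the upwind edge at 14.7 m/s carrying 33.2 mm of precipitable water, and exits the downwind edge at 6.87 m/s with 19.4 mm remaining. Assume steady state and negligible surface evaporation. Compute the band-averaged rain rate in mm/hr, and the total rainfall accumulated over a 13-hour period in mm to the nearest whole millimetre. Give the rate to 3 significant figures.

R ≈ 3.71 mm/hr; total ≈ 48 mm

Column moisture flux per unit crosswind length is F = V × PW.
Inflow: F_in = 14.7 × 33.2 = 488.04 mm·m/s
Outflow: F_out = 6.87 × 19.4 = 133.278 mm·m/s
Steady-state rate R = (F_in − F_out)/L = (488.04 − 133.278) / 344000 m = 1.031e-03 mm/s.
R = 1.031e-03 × 3600 = 3.71 mm/hr.
Over 13 h: total = 3.71 × 13 = 48.23 ≈ 48 mm.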